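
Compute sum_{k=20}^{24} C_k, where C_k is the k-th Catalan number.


C_20 through C_24: 6564120420, 24466267020, 91482563640, 343059613650, 1289904147324
Sum = 6564120420 + 24466267020 + 91482563640 + 343059613650 + 1289904147324
= 1755476712054

1755476712054


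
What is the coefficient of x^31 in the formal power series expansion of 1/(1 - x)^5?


The negative binomial / multiset identity is
1/(1 - x)^r = sum_{k>=0} C(k + r - 1, r - 1) x^k.
Here r = 5 and k = 31, so the coefficient is
C(31 + 4, 4) = C(35, 4)
= 52360

52360


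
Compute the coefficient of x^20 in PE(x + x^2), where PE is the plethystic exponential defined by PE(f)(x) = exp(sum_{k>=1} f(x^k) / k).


With f(x) = x + x^2, the exponent is sum_{k>=1} (x^k + x^(2k)) / k = -ln(1 - x) - ln(1 - x^2). Exponentiating:
PE(x + x^2) = 1 / ((1 - x)(1 - x^2)).
This is the generating function for partitions of n into parts of size 1 or 2. The number of 2's can be any j in 0..10, and the rest are 1's, so
[x^20] = floor(20/2) + 1 = 11.

11


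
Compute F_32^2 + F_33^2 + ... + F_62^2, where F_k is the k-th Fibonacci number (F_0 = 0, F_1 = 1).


There is a standard identity sum_{k=0}^{N} F_k^2 = F_N * F_{N+1} (proved inductively from the telescoping relation F_k^2 = F_k F_{k+1} - F_{k-1} F_k). Then
sum_{k=32}^{62} F_k^2 = F_62 F_63 - F_31 F_32.
Computing: F_62 = 4052739537881, F_63 = 6557470319842, F_31 = 1346269, F_32 = 2178309.
Sum = 4052739537881 * 6557470319842 - 1346269 * 2178309 = 26575719233701907755055681.

26575719233701907755055681


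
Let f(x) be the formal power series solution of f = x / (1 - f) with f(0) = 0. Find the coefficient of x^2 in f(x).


Apply Lagrange inversion: f = x * phi(f) with phi(t) = 1/(1 - t), so
[x^n] f = (1/n) [t^(n-1)] phi(t)^n = (1/n) [t^(n-1)] (1 - t)^(-n) = (1/n) C(2n - 2, n - 1) = C_{n-1}.
For n = 2: C_1 = C(2, 1) / 2 = 2/2 = 1 = 1.

1


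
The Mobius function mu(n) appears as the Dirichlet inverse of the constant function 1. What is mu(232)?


232 has a squared prime factor, so mu(232) = 0.
Factorization reveals a repeated prime.

0


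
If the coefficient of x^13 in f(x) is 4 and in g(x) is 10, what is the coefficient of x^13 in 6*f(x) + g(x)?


Scalar multiplication scales coefficients: 6 * 4 = 24.
Then add the g coefficient: 24 + 10
= 34

34


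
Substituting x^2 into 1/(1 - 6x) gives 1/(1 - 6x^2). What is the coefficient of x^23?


Since 1/(1 - 6x^2) only has even powers of x,
the coefficient of x^23 (odd) is 0.

0


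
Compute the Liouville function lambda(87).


The Liouville function is lambda(k) = (-1)^Omega(k), where Omega(k) counts the prime factors of k with multiplicity.
Factoring: 87 = 3 * 29, so Omega(87) = 2.
lambda(87) = (-1)^2 = 1.

1


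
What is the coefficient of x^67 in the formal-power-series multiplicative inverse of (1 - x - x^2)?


Let the inverse be f(x) = sum_{k>=0} a_k x^k. From f(x) * (1 - x - x^2) = 1 and matching coefficients:
 x^0: a_0 = 1.
 x^1: a_1 - a_0 = 0, so a_1 = 1.
 x^k (k >= 2): a_k - a_{k-1} - a_{k-2} = 0, i.e. a_k = a_{k-1} + a_{k-2}.
This is the Fibonacci-type recurrence shifted so that a_0 = a_1 = 1.
Iterating: a_0=1, a_1=1, a_2=2, a_3=3, a_4=5, a_5=8, a_6=13, a_7=21, a_8=34, a_9=55, ...
a_67 = 72723460248141.

72723460248141


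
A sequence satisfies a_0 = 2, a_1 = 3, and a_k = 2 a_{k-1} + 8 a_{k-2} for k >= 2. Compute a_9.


The characteristic equation is t^2 - 2 t - 8 = 0, with roots r_1 = 4 and r_2 = -2 (so c_1 = r_1 + r_2, c_2 = -r_1 r_2 as required).
One can use the closed form a_n = A r_1^n + B r_2^n, but direct iteration is more reliable:
a_0 = 2, a_1 = 3, a_2 = 22, a_3 = 68, a_4 = 312, a_5 = 1168, a_6 = 4832, a_7 = 19008, a_8 = 76672, a_9 = 305408.
So a_9 = 305408.

305408


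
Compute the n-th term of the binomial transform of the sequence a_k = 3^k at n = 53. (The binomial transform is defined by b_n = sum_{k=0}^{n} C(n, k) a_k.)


With a_k = 3^k, b_n = sum_{k=0}^{n} C(n, k) 3^k = (1 + 3)^n by the binomial theorem.
For n = 53: (1 + 3)^53 = 4^53 = 81129638414606681695789005144064.

81129638414606681695789005144064


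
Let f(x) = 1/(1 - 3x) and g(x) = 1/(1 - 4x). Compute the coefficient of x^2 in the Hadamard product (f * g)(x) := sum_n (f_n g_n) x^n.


f has coefficients f_k = 3^k and g has coefficients g_k = 4^k, so the Hadamard product has coefficient (f*g)_k = 3^k * 4^k = 12^k.
For k = 2: 12^2 = 144.

144


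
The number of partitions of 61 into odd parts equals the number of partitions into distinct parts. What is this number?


Computing partitions of 61 into odd parts (1, 3, 5, ...):
Using the generating function prod_{k>=0} 1/(1-x^(2k+1)),
the count is 12076

12076


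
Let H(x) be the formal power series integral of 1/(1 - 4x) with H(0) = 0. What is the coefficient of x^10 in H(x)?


1/(1 - 4x) = sum_{k>=0} 4^k x^k. Integrating termwise with H(0) = 0:
H(x) = sum_{k>=0} 4^k x^(k+1) / (k+1) = sum_{m>=1} 4^(m-1) x^m / m.
For m = 10: 4^9/10 = 262144/10 = 131072/5.

131072/5


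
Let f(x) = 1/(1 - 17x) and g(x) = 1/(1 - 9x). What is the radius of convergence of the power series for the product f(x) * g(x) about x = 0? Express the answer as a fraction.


The radius of 1/(1 - 17x) is 1/17 (nearest singularity at x = 1/17), and the radius of 1/(1 - 9x) is 1/9.
The product f(x)*g(x) = 1/((1 - 17x)(1 - 9x)) has singularities at both 1/17 and 1/9, so its radius of convergence is the distance to the nearest one:
min(1/17, 1/9) = 1/17.

1/17


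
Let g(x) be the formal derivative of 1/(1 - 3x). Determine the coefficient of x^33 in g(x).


Differentiate termwise: d/dx sum_{k>=0} 3^k x^k = sum_{k>=1} k 3^k x^(k-1) = sum_{j>=0} (j+1) 3^(j+1) x^j.
Equivalently, d/dx [1/(1 - 3x)] = 3/(1 - 3x)^2.
For j = 33: 34 * 3^34 = 34 * 16677181699666569 = 567024177788663346.

567024177788663346


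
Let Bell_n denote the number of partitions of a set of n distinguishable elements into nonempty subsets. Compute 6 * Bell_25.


Bell_25 can be computed from the Bell triangle or from Dobinski's identity Bell_n = (1/e) * sum_{k>=0} k^n / k!.
Computing Bell_25 = 4638590332229999353.
Then 6 * 4638590332229999353 = 27831541993379996118.

27831541993379996118


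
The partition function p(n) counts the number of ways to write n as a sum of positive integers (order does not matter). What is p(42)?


Using the generating function prod_{k>=1} 1/(1-x^k), we compute p(42).
By dynamic programming over parts 1 through 42:
p(42) = 53174

53174


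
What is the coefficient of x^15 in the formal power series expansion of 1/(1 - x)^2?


The negative binomial / multiset identity is
1/(1 - x)^r = sum_{k>=0} C(k + r - 1, r - 1) x^k.
Here r = 2 and k = 15, so the coefficient is
C(15 + 1, 1) = C(16, 1)
= 16

16


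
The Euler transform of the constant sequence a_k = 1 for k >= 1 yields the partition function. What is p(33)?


The Euler transform converts the sequence a_k = 1 into the number of integer partitions.
Using the recurrence or dynamic programming:
p(33) = 10143

10143


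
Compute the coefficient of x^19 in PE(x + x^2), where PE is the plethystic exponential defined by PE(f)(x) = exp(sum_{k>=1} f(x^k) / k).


With f(x) = x + x^2, the exponent is sum_{k>=1} (x^k + x^(2k)) / k = -ln(1 - x) - ln(1 - x^2). Exponentiating:
PE(x + x^2) = 1 / ((1 - x)(1 - x^2)).
This is the generating function for partitions of n into parts of size 1 or 2. The number of 2's can be any j in 0..9, and the rest are 1's, so
[x^19] = floor(19/2) + 1 = 10.

10


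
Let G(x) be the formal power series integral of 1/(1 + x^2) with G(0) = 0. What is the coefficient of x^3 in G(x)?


1/(1 + x^2) = sum_{j>=0} (-1)^j x^(2j). Integrating termwise with G(0) = 0:
G(x) = sum_{j>=0} (-1)^j x^(2j+1) / (2j+1) = arctan(x).
Only odd powers are nonzero. For x^3 write 3 = 2*1 + 1, giving
(-1)^1 / 3 = -1/3 = -1/3.

-1/3


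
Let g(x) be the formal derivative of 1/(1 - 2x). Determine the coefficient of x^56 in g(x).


Differentiate termwise: d/dx sum_{k>=0} 2^k x^k = sum_{k>=1} k 2^k x^(k-1) = sum_{j>=0} (j+1) 2^(j+1) x^j.
Equivalently, d/dx [1/(1 - 2x)] = 2/(1 - 2x)^2.
For j = 56: 57 * 2^57 = 57 * 144115188075855872 = 8214565720323784704.

8214565720323784704


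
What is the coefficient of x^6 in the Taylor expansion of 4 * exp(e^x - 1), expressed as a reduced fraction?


exp(e^x - 1) = sum_{k>=0} Bell_k x^k / k!, where Bell_k is the k-th Bell number.
So the coefficient of x^6 is 4 * Bell_6 / 6!.
Computing: Bell_6 = 203 and 6! = 720, giving
4 * 203/720 = 203/180.

203/180


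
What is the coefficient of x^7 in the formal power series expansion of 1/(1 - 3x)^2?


The general identity 1/(1 - c x)^r = sum_{k>=0} c^k C(k + r - 1, r - 1) x^k follows by substituting y = c x into 1/(1 - y)^r = sum_{k>=0} C(k + r - 1, r - 1) y^k.
For c = 3, r = 2, k = 7:
3^7 * C(8, 1) = 2187 * 8 = 17496.

17496


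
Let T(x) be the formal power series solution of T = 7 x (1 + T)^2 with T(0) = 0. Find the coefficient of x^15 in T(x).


Apply the Lagrange inversion formula: if T = 7 x * phi(T) with phi(t) = (1 + t)^2, then [x^n] T = 7^n * (1/n) [t^(n-1)] phi(t)^n = 7^n * (1/n) [t^(n-1)] (1 + t)^(2n) = 7^n * (1/n) C(2n, n-1).
Using the identity C(2n, n-1) = C(2n, n) * n / (n+1), the unscaled factor equals C(2n, n) / (n+1) = C_n, the n-th Catalan number.
For n = 15: C_15 = C(30, 15) / 16 = 155117520/16 = 9694845.
With the 7^15 = 4747561509943 factor, the coefficient is 4747561509943 * 9694845 = 46026872966863343835.

46026872966863343835


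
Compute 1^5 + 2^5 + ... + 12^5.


This power sum has a closed form given by Faulhaber's formula
sum_{k=1}^{m} k^p = (1 / (p + 1)) * sum_{j=0}^{p} C(p + 1, j) B_j m^(p + 1 - j),
but for small m direct computation is fastest:
1 + 32 + 243 + 1024 + 3125 + 7776 + 16807 + 32768 + 59049 + 100000 + 161051 + 248832 = 630708.

630708


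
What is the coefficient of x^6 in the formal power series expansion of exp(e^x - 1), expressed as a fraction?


exp(e^x - 1) is the exponential generating function for the Bell numbers Bell_k: exp(e^x - 1) = sum_{k>=0} Bell_k x^k / k!.
So the coefficient of x^6 in exp(e^x - 1) is Bell_6 / 6!.
Computing: Bell_6 = 203 and 6! = 720, giving
203/720 = 203/720.

203/720


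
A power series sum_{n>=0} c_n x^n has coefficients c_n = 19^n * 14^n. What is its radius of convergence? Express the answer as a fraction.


By the root test (Cauchy-Hadamard), the radius is R = 1 / limsup_n |c_n|^(1/n).
Here |c_n|^(1/n) = (19^n * 14^n)^(1/n) = 19 * 14 = 266 for all n.
So R = 1/266 = 1/266.

1/266


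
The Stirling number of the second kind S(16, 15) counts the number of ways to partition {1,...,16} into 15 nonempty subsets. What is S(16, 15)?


Using the explicit formula S(n,k) = (1/k!) sum_{j=0}^{k} (-1)^(k-j) C(k,j) j^n:
S(16, 15) = 120
Equivalently, S(n,k) is n! times the coefficient of x^n in the EGF (e^x - 1)^k / k!.

120


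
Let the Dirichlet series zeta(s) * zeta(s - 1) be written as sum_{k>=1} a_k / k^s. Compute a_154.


Convolution gives a_k = sum_{d | k} d * 1 = sum_{d | k} d = sigma(k), the sum of positive divisors of k.
For k = 154, the divisors are 1, 2, 7, 11, 14, 22, 77, 154, so
sigma(154) = 1 + 2 + 7 + 11 + 14 + 22 + 77 + 154 = 288.

288


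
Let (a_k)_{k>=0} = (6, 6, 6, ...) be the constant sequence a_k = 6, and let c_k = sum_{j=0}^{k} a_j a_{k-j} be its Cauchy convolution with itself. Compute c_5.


Since a_j = 6 for all j >= 0, the convolution sum becomes
c_k = sum_{j=0}^{k} 6 * 6 = 36 * (k + 1).
Equivalently, the generating function of (a_k) is 6/(1 - x) and its square is 36/(1 - x)^2 = sum_{k>=0} 36(k + 1) x^k.
For k = 5: 36 * 6 = 216.

216


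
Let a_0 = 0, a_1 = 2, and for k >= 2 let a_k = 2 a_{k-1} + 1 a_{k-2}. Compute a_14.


Iterating the recurrence forward:
a_0 = 0
a_1 = 2
a_2 = 2*2 + 1*0 = 4
a_3 = 2*4 + 1*2 = 10
a_4 = 2*10 + 1*4 = 24
a_5 = 2*24 + 1*10 = 58
a_6 = 2*58 + 1*24 = 140
a_7 = 2*140 + 1*58 = 338
a_8 = 2*338 + 1*140 = 816
a_9 = 2*816 + 1*338 = 1970
a_10 = 2*1970 + 1*816 = 4756
a_11 = 2*4756 + 1*1970 = 11482
a_12 = 2*11482 + 1*4756 = 27720
a_13 = 2*27720 + 1*11482 = 66922
a_14 = 2*66922 + 1*27720 = 161564
So a_14 = 161564.

161564


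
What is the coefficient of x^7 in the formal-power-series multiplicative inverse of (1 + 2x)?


The inverse is 1/(1 + 2x). Apply the geometric identity 1/(1 - y) = sum_{k>=0} y^k with y = -2x:
1/(1 + 2x) = sum_{k>=0} (-2)^k x^k.
So the coefficient of x^7 is (-2)^7 = -128.

-128


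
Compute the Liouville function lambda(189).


The Liouville function is lambda(k) = (-1)^Omega(k), where Omega(k) counts the prime factors of k with multiplicity.
Factoring: 189 = 3 * 3 * 3 * 7, so Omega(189) = 4.
lambda(189) = (-1)^4 = 1.

1


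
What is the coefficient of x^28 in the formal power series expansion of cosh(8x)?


The Maclaurin series is cosh(t) = sum_{m>=0} t^(2m) / (2m)!, so substituting t = 8x, only even powers of x are nonzero, with coefficient of x^(2m) equal to 8^(2m) / (2m)!.
For x^28 the coefficient is 8^28/28! = 19342813113834066795298816/304888344611713860501504000000 = 576460752303423488/9086380738369043484375.

576460752303423488/9086380738369043484375


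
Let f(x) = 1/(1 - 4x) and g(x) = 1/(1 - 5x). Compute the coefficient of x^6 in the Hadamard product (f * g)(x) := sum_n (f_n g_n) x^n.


f has coefficients f_k = 4^k and g has coefficients g_k = 5^k, so the Hadamard product has coefficient (f*g)_k = 4^k * 5^k = 20^k.
For k = 6: 20^6 = 64000000.

64000000


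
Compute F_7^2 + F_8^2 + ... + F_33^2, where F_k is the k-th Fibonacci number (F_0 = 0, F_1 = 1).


There is a standard identity sum_{k=0}^{N} F_k^2 = F_N * F_{N+1} (proved inductively from the telescoping relation F_k^2 = F_k F_{k+1} - F_{k-1} F_k). Then
sum_{k=7}^{33} F_k^2 = F_33 F_34 - F_6 F_7.
Computing: F_33 = 3524578, F_34 = 5702887, F_6 = 8, F_7 = 13.
Sum = 3524578 * 5702887 - 8 * 13 = 20100270056582.

20100270056582


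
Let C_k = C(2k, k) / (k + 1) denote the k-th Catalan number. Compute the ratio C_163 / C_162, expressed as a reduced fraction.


Using C_k = (2k)! / (k! (k+1)!), the ratio C_{k+1}/C_k simplifies to
C_{k+1}/C_k = [(2k+2)! / ((k+1)! (k+2)!)] * [k! (k+1)! / (2k)!]
 = (2k+2)(2k+1) / ((k+1)(k+2)) = 2(2k+1) / (k+2).
For k = 162: 2(2*162 + 1) / (162 + 2) = 650/164 = 325/82.

325/82


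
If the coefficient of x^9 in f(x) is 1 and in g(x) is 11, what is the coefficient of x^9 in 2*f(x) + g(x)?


Scalar multiplication scales coefficients: 2 * 1 = 2.
Then add the g coefficient: 2 + 11
= 13

13


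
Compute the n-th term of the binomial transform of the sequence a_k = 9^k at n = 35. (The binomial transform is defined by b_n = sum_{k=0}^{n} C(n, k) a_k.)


With a_k = 9^k, b_n = sum_{k=0}^{n} C(n, k) 9^k = (1 + 9)^n by the binomial theorem.
For n = 35: (1 + 9)^35 = 10^35 = 100000000000000000000000000000000000.

100000000000000000000000000000000000


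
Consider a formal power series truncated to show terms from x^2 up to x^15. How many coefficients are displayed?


From x^2 to x^15 inclusive, the count is 15 - 2 + 1 = 14.

14


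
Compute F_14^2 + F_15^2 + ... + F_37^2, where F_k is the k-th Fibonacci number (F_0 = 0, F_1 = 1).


There is a standard identity sum_{k=0}^{N} F_k^2 = F_N * F_{N+1} (proved inductively from the telescoping relation F_k^2 = F_k F_{k+1} - F_{k-1} F_k). Then
sum_{k=14}^{37} F_k^2 = F_37 F_38 - F_13 F_14.
Computing: F_37 = 24157817, F_38 = 39088169, F_13 = 233, F_14 = 377.
Sum = 24157817 * 39088169 - 233 * 377 = 944284833479232.

944284833479232


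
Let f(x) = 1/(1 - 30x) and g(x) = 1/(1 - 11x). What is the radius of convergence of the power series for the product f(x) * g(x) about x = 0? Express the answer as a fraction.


The radius of 1/(1 - 30x) is 1/30 (nearest singularity at x = 1/30), and the radius of 1/(1 - 11x) is 1/11.
The product f(x)*g(x) = 1/((1 - 30x)(1 - 11x)) has singularities at both 1/30 and 1/11, so its radius of convergence is the distance to the nearest one:
min(1/30, 1/11) = 1/30.

1/30


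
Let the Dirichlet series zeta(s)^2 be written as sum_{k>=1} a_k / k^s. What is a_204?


The Dirichlet convolution of the constant function 1 with itself gives (1 * 1)(k) = sum_{d | k} 1 = d(k), the number of positive divisors of k.
Since zeta(s) = sum_{k>=1} 1/k^s, we have zeta(s)^2 = sum_{k>=1} d(k)/k^s, so a_k = d(k).
For k = 204: the divisors are 1, 2, 3, 4, 6, 12, 17, 34, 51, 68, 102, 204.
Count = 12.

12


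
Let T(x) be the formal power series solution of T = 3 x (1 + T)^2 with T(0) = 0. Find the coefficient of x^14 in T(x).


Apply the Lagrange inversion formula: if T = 3 x * phi(T) with phi(t) = (1 + t)^2, then [x^n] T = 3^n * (1/n) [t^(n-1)] phi(t)^n = 3^n * (1/n) [t^(n-1)] (1 + t)^(2n) = 3^n * (1/n) C(2n, n-1).
Using the identity C(2n, n-1) = C(2n, n) * n / (n+1), the unscaled factor equals C(2n, n) / (n+1) = C_n, the n-th Catalan number.
For n = 14: C_14 = C(28, 14) / 15 = 40116600/15 = 2674440.
With the 3^14 = 4782969 factor, the coefficient is 4782969 * 2674440 = 12791763612360.

12791763612360


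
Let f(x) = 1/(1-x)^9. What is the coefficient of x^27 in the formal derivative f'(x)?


Differentiate: d/dx [ 1/(1-x)^r ] = r / (1-x)^(r+1).
Here r = 9, so f'(x) = 9 / (1-x)^10.
The expansion of 1/(1-x)^(r+1) has coefficient of x^n equal to C(n+r, r).
So the coefficient of x^27 in f'(x) is
9 * C(36, 9) = 9 * 94143280 = 847289520

847289520


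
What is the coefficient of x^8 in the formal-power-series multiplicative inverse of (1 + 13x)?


The inverse is 1/(1 + 13x). Apply the geometric identity 1/(1 - y) = sum_{k>=0} y^k with y = -13x:
1/(1 + 13x) = sum_{k>=0} (-13)^k x^k.
So the coefficient of x^8 is (-13)^8 = 815730721.

815730721


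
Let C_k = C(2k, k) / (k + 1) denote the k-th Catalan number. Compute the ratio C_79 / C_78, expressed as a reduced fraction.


Using C_k = (2k)! / (k! (k+1)!), the ratio C_{k+1}/C_k simplifies to
C_{k+1}/C_k = [(2k+2)! / ((k+1)! (k+2)!)] * [k! (k+1)! / (2k)!]
 = (2k+2)(2k+1) / ((k+1)(k+2)) = 2(2k+1) / (k+2).
For k = 78: 2(2*78 + 1) / (78 + 2) = 314/80 = 157/40.

157/40


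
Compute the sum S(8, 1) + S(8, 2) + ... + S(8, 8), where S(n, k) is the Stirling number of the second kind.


By definition, S(n, k) counts partitions of an n-set into exactly k nonempty blocks.
Computing row n = 8 for k = 1..8:
S(8, k): 1, 127, 966, 1701, 1050, 266, 28, 1
Sum = 4140. (This equals Bell_8 since the sum runs over all k.)

4140


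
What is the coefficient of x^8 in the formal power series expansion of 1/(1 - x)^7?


The expansion 1/(1 - x)^r = sum_{k>=0} C(k + r - 1, r - 1) x^k follows from the multiset / negative-binomial theorem (or from repeated differentiation of the geometric series).
For r = 7 and k = 8:
C(14, 6) = 87178291200 / (720 * 40320) = 3003.

3003


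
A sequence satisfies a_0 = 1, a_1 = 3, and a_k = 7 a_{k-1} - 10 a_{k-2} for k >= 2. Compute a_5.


The characteristic equation is t^2 - 7 t + 10 = 0, with roots r_1 = 5 and r_2 = 2 (so c_1 = r_1 + r_2, c_2 = -r_1 r_2 as required).
One can use the closed form a_n = A r_1^n + B r_2^n, but direct iteration is more reliable:
a_0 = 1, a_1 = 3, a_2 = 11, a_3 = 47, a_4 = 219, a_5 = 1063.
So a_5 = 1063.

1063


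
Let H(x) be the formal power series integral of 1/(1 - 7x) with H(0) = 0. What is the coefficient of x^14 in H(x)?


1/(1 - 7x) = sum_{k>=0} 7^k x^k. Integrating termwise with H(0) = 0:
H(x) = sum_{k>=0} 7^k x^(k+1) / (k+1) = sum_{m>=1} 7^(m-1) x^m / m.
For m = 14: 7^13/14 = 96889010407/14 = 13841287201/2.

13841287201/2


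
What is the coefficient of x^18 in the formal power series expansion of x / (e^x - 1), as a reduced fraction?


The exponential generating function for Bernoulli numbers is
x / (e^x - 1) = sum_{k>=0} B_k x^k / k!.
So the coefficient of x^18 in x / (e^x - 1) is B_18 / 18!.
Computing: B_18 = 43867/798, 18! = 6402373705728000, giving
43867/798 / 6402373705728000 = 43867/5109094217170944000.

43867/5109094217170944000


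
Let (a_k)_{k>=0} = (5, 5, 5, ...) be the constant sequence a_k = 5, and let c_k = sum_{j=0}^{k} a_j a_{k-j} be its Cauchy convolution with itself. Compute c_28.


Since a_j = 5 for all j >= 0, the convolution sum becomes
c_k = sum_{j=0}^{k} 5 * 5 = 25 * (k + 1).
Equivalently, the generating function of (a_k) is 5/(1 - x) and its square is 25/(1 - x)^2 = sum_{k>=0} 25(k + 1) x^k.
For k = 28: 25 * 29 = 725.

725


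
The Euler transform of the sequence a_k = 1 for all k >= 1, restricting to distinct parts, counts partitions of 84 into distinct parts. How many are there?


Partitions of 84 into distinct parts can be computed via generating function.
Product (1+x)(1+x^2)(1+x^3)...
The coefficient of x^84 = 111322

111322


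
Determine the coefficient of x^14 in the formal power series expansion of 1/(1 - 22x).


The geometric series identity gives 1/(1 - c x) = sum_{k>=0} c^k x^k, so the coefficient of x^k is c^k.
Here c = 22 and k = 14.
Computing: 22^14 = 6221821273427820544

6221821273427820544


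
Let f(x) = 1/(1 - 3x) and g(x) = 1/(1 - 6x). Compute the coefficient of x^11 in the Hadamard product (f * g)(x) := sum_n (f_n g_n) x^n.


f has coefficients f_k = 3^k and g has coefficients g_k = 6^k, so the Hadamard product has coefficient (f*g)_k = 3^k * 6^k = 18^k.
For k = 11: 18^11 = 64268410079232.

64268410079232


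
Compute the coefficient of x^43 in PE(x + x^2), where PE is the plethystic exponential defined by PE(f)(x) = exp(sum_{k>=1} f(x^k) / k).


With f(x) = x + x^2, the exponent is sum_{k>=1} (x^k + x^(2k)) / k = -ln(1 - x) - ln(1 - x^2). Exponentiating:
PE(x + x^2) = 1 / ((1 - x)(1 - x^2)).
This is the generating function for partitions of n into parts of size 1 or 2. The number of 2's can be any j in 0..21, and the rest are 1's, so
[x^43] = floor(43/2) + 1 = 22.

22


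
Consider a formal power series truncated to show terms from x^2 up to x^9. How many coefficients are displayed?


From x^2 to x^9 inclusive, the count is 9 - 2 + 1 = 8.

8


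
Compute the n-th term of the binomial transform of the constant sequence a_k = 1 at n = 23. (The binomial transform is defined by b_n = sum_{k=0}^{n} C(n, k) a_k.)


With a_k = 1 for all k, b_n = sum_{k=0}^{n} C(n, k) = 2^n by the binomial theorem.
For n = 23: 2^23 = 8388608.

8388608


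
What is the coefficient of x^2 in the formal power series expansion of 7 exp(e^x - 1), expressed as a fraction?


exp(e^x - 1) is the exponential generating function for the Bell numbers Bell_k: exp(e^x - 1) = sum_{k>=0} Bell_k x^k / k!.
So the coefficient of x^2 in 7 exp(e^x - 1) is 7 Bell_2 / 2!.
Computing: Bell_2 = 2 and 2! = 2, giving
7 * 2/2 = 7.

7


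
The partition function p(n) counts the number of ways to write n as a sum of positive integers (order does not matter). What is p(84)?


Using the generating function prod_{k>=1} 1/(1-x^k), we compute p(84).
By dynamic programming over parts 1 through 84:
p(84) = 26543660

26543660


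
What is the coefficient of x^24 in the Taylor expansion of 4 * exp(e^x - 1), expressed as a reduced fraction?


exp(e^x - 1) = sum_{k>=0} Bell_k x^k / k!, where Bell_k is the k-th Bell number.
So the coefficient of x^24 is 4 * Bell_24 / 24!.
Computing: Bell_24 = 445958869294805289 and 24! = 620448401733239439360000, giving
4 * 445958869294805289/620448401733239439360000 = 148652956431601763/51704033477769953280000.

148652956431601763/51704033477769953280000


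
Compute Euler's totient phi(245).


phi(n) counts integers in [1, n] coprime to n. Using the multiplicative formula phi(n) = n * prod_{p | n} (1 - 1/p):
245 = 5 * 7^2, so
phi(245) = 245 * (1 - 1/5) * (1 - 1/7) = 168.

168


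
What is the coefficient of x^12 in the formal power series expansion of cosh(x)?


The Maclaurin series is cosh(t) = sum_{m>=0} t^(2m) / (2m)!, so substituting t = x, only even powers of x are nonzero, with coefficient of x^(2m) equal to 1 / (2m)!.
For x^12 the coefficient is 1/12! = 1/479001600 = 1/479001600.

1/479001600


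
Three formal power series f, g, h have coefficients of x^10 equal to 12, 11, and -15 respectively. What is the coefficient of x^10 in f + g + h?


Series addition is componentwise:
12 + 11 + -15
= 8

8


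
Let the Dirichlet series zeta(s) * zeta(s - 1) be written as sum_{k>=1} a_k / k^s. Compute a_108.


Convolution gives a_k = sum_{d | k} d * 1 = sum_{d | k} d = sigma(k), the sum of positive divisors of k.
For k = 108, the divisors are 1, 2, 3, 4, 6, 9, 12, 18, 27, 36, 54, 108, so
sigma(108) = 1 + 2 + 3 + 4 + 6 + 9 + 12 + 18 + 27 + 36 + 54 + 108 = 280.

280


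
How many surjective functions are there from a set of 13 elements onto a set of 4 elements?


By inclusion-exclusion on which target elements are missed, the number of surjections from an n-set onto a k-set is
surj(n, k) = sum_{j=0}^{k} (-1)^j C(k, j) (k - j)^n.
Equivalently surj(n, k) = k! * S(n, k), where S(n, k) is the Stirling number of the second kind.
For n = 13, k = 4:
S(13, 4) = 2532530, so
surj = 4! * 2532530 = 24 * 2532530 = 60780720.

60780720


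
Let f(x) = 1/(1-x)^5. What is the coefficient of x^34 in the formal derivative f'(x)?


Differentiate: d/dx [ 1/(1-x)^r ] = r / (1-x)^(r+1).
Here r = 5, so f'(x) = 5 / (1-x)^6.
The expansion of 1/(1-x)^(r+1) has coefficient of x^n equal to C(n+r, r).
So the coefficient of x^34 in f'(x) is
5 * C(39, 5) = 5 * 575757 = 2878785

2878785


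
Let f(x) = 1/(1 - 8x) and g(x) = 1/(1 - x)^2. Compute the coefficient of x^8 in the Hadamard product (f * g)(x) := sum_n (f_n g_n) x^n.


f has coefficients f_k = 8^k. For g = 1/(1 - x)^2 the coefficient is g_k = C(k + 1, 1) = k + 1. The Hadamard coefficient is (f * g)_k = 8^k * (k + 1).
For k = 8: 8^8 * 9 = 16777216 * 9 = 150994944.

150994944


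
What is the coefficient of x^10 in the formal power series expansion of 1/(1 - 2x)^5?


The general identity 1/(1 - c x)^r = sum_{k>=0} c^k C(k + r - 1, r - 1) x^k follows by substituting y = c x into 1/(1 - y)^r = sum_{k>=0} C(k + r - 1, r - 1) y^k.
For c = 2, r = 5, k = 10:
2^10 * C(14, 4) = 1024 * 1001 = 1025024.

1025024


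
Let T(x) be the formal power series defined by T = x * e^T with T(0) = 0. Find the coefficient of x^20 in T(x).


Apply the Lagrange inversion formula: if T = x * phi(T) with phi(t) = e^t, then
[x^n] T = (1/n) [t^(n-1)] phi(t)^n = (1/n) [t^(n-1)] e^(n t) = (1/n) * n^(n-1) / (n-1)! = n^(n-1) / n!.
When c = 1 this is the Cayley count of rooted labeled trees on n vertices, divided by n!.
For n = 20: 20^19 / 20! = 5242880000000000000000000/2432902008176640000 = 32000000000000000/14849255421.

32000000000000000/14849255421


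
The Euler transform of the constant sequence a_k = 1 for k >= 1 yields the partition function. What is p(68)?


The Euler transform converts the sequence a_k = 1 into the number of integer partitions.
Using the recurrence or dynamic programming:
p(68) = 3087735

3087735


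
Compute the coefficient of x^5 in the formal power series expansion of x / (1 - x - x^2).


Let f(x) = sum_{k>=0} a_k x^k. Multiplying f(x) * (1 - x - x^2) = x and matching coefficients gives a_0 = 0, a_1 = 1, and a_k = a_{k-1} + a_{k-2} for k >= 2. These are the Fibonacci numbers F_k.
Iterating from F_0 = 0, F_1 = 1:
F_0=0, F_1=1, F_2=1, F_3=2, F_4=3, F_5=5
F_5 = 5.

5


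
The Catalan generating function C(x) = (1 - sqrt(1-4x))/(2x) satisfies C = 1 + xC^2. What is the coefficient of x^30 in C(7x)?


Substituting x -> 7x scales the n-th coefficient by 7^n, so [x^30] C(7x) = 7^30 * C_30.
C_30 = C(2*30, 30)/(31) = 118264581564861424/31 = 3814986502092304.
So 7^30 * 3814986502092304 = 22539340290692258087863249 * 3814986502092304 = 85987278975056192107290683147407127335696.

85987278975056192107290683147407127335696


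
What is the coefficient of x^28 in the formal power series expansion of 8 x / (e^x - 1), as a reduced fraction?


The exponential generating function for Bernoulli numbers is
x / (e^x - 1) = sum_{k>=0} B_k x^k / k!.
So the coefficient of x^28 in 8 x / (e^x - 1) is 8 B_28 / 28!.
Computing: B_28 = -23749461029/870, 28! = 304888344611713860501504000000, giving
8 * -23749461029/870 / 304888344611713860501504000000 = -3392780147/4736658210931983189934080000000.

-3392780147/4736658210931983189934080000000


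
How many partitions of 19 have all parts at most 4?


Using the generating function (1-x)^(-1)(1-x^2)^(-1)...(1-x^4)^(-1),
the coefficient of x^19 counts these restricted partitions.
Result = 94

94


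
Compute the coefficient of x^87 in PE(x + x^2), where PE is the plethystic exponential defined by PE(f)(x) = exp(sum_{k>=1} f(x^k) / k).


With f(x) = x + x^2, the exponent is sum_{k>=1} (x^k + x^(2k)) / k = -ln(1 - x) - ln(1 - x^2). Exponentiating:
PE(x + x^2) = 1 / ((1 - x)(1 - x^2)).
This is the generating function for partitions of n into parts of size 1 or 2. The number of 2's can be any j in 0..43, and the rest are 1's, so
[x^87] = floor(87/2) + 1 = 44.

44


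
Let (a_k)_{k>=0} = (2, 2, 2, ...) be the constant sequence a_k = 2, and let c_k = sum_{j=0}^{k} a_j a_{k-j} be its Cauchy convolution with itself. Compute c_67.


Since a_j = 2 for all j >= 0, the convolution sum becomes
c_k = sum_{j=0}^{k} 2 * 2 = 4 * (k + 1).
Equivalently, the generating function of (a_k) is 2/(1 - x) and its square is 4/(1 - x)^2 = sum_{k>=0} 4(k + 1) x^k.
For k = 67: 4 * 68 = 272.

272


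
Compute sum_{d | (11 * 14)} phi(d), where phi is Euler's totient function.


First, 11 * 14 = 154. One classical identity is sum_{d | n} phi(d) = n (each k in [1, n] has a unique gcd with n, and among the k's with gcd(k, n) = n/d there are phi(d) of them). So the sum equals 154. We also verify directly:
Divisors of 154: 1, 2, 7, 11, 14, 22, 77, 154.
phi values: 1, 1, 6, 10, 6, 10, 60, 60.
Sum = 154.

154


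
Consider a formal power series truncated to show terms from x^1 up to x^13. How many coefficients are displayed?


From x^1 to x^13 inclusive, the count is 13 - 1 + 1 = 13.

13


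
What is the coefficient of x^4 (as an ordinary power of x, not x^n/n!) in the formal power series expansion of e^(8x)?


The exponential series is e^y = sum_{k>=0} y^k / k!. Substituting y = 8x gives
e^(8x) = sum_{k>=0} 8^k x^k / k!.
So the coefficient of x^n is a^n/n! with a = 8, n = 4:
8^4 / 4! = 4096/24 = 512/3

512/3


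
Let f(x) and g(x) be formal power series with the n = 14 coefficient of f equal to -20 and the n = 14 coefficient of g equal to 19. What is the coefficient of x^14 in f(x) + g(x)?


Addition of formal power series is termwise.
The coefficient of x^14 in f + g = -20 + 19
= -1

-1


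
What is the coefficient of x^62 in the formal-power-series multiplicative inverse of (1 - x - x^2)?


Let the inverse be f(x) = sum_{k>=0} a_k x^k. From f(x) * (1 - x - x^2) = 1 and matching coefficients:
 x^0: a_0 = 1.
 x^1: a_1 - a_0 = 0, so a_1 = 1.
 x^k (k >= 2): a_k - a_{k-1} - a_{k-2} = 0, i.e. a_k = a_{k-1} + a_{k-2}.
This is the Fibonacci-type recurrence shifted so that a_0 = a_1 = 1.
Iterating: a_0=1, a_1=1, a_2=2, a_3=3, a_4=5, a_5=8, a_6=13, a_7=21, a_8=34, a_9=55, ...
a_62 = 6557470319842.

6557470319842


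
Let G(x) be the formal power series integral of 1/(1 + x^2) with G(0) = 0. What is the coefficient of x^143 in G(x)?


1/(1 + x^2) = sum_{j>=0} (-1)^j x^(2j). Integrating termwise with G(0) = 0:
G(x) = sum_{j>=0} (-1)^j x^(2j+1) / (2j+1) = arctan(x).
Only odd powers are nonzero. For x^143 write 143 = 2*71 + 1, giving
(-1)^71 / 143 = -1/143 = -1/143.

-1/143


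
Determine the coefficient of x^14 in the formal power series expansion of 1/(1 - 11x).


The geometric series identity gives 1/(1 - c x) = sum_{k>=0} c^k x^k, so the coefficient of x^k is c^k.
Here c = 11 and k = 14.
Computing: 11^14 = 379749833583241

379749833583241


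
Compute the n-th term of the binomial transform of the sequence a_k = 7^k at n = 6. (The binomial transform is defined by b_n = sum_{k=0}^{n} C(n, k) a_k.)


With a_k = 7^k, b_n = sum_{k=0}^{n} C(n, k) 7^k = (1 + 7)^n by the binomial theorem.
For n = 6: (1 + 7)^6 = 8^6 = 262144.

262144


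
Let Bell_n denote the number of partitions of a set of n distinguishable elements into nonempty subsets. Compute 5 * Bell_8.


Bell_8 can be computed from the Bell triangle or from Dobinski's identity Bell_n = (1/e) * sum_{k>=0} k^n / k!.
Computing Bell_8 = 4140.
Then 5 * 4140 = 20700.

20700


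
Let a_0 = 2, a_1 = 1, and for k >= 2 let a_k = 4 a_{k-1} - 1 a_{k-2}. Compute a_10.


Iterating the recurrence forward:
a_0 = 2
a_1 = 1
a_2 = 4*1 - 1*2 = 2
a_3 = 4*2 - 1*1 = 7
a_4 = 4*7 - 1*2 = 26
a_5 = 4*26 - 1*7 = 97
a_6 = 4*97 - 1*26 = 362
a_7 = 4*362 - 1*97 = 1351
a_8 = 4*1351 - 1*362 = 5042
a_9 = 4*5042 - 1*1351 = 18817
a_10 = 4*18817 - 1*5042 = 70226
So a_10 = 70226.

70226


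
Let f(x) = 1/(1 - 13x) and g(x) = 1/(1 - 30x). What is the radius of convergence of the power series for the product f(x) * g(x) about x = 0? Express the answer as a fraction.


The radius of 1/(1 - 13x) is 1/13 (nearest singularity at x = 1/13), and the radius of 1/(1 - 30x) is 1/30.
The product f(x)*g(x) = 1/((1 - 13x)(1 - 30x)) has singularities at both 1/13 and 1/30, so its radius of convergence is the distance to the nearest one:
min(1/13, 1/30) = 1/30.

1/30


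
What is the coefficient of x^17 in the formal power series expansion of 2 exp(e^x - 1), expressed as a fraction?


exp(e^x - 1) is the exponential generating function for the Bell numbers Bell_k: exp(e^x - 1) = sum_{k>=0} Bell_k x^k / k!.
So the coefficient of x^17 in 2 exp(e^x - 1) is 2 Bell_17 / 17!.
Computing: Bell_17 = 82864869804 and 17! = 355687428096000, giving
2 * 82864869804/355687428096000 = 255755771/548900352000.

255755771/548900352000


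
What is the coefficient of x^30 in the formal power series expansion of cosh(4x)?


The Maclaurin series is cosh(t) = sum_{m>=0} t^(2m) / (2m)!, so substituting t = 4x, only even powers of x are nonzero, with coefficient of x^(2m) equal to 4^(2m) / (2m)!.
For x^30 the coefficient is 4^30/30! = 1152921504606846976/265252859812191058636308480000000 = 17179869184/3952575621190533915703125.

17179869184/3952575621190533915703125


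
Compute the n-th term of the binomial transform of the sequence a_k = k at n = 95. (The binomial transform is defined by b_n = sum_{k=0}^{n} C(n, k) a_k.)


With a_k = k, b_n = sum_{k=0}^{n} C(n, k) k. Using k * C(n, k) = n * C(n-1, k-1) gives b_n = n * sum_{k>=1} C(n-1, k-1) = n * 2^(n-1).
For n = 95: 95 * 2^94 = 95 * 19807040628566084398385987584 = 1881668859713778017846668820480.

1881668859713778017846668820480


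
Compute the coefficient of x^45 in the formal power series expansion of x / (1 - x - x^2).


Let f(x) = sum_{k>=0} a_k x^k. Multiplying f(x) * (1 - x - x^2) = x and matching coefficients gives a_0 = 0, a_1 = 1, and a_k = a_{k-1} + a_{k-2} for k >= 2. These are the Fibonacci numbers F_k.
Iterating from F_0 = 0, F_1 = 1:
F_0=0, F_1=1, F_2=1, F_3=2, F_4=3, F_5=5, F_6=8, F_7=13, F_8=21, F_9=34, ...
F_45 = 1134903170.

1134903170


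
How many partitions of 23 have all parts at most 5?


Using the generating function (1-x)^(-1)(1-x^2)^(-1)...(1-x^5)^(-1),
the coefficient of x^23 counts these restricted partitions.
Result = 291

291


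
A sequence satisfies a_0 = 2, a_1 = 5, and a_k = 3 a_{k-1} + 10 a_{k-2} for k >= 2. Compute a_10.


The characteristic equation is t^2 - 3 t - 10 = 0, with roots r_1 = 5 and r_2 = -2 (so c_1 = r_1 + r_2, c_2 = -r_1 r_2 as required).
One can use the closed form a_n = A r_1^n + B r_2^n, but direct iteration is more reliable:
a_0 = 2, a_1 = 5, a_2 = 35, a_3 = 155, a_4 = 815, a_5 = 3995, a_6 = 20135, a_7 = 100355, a_8 = 502415, a_9 = 2510795, a_10 = 12556535.
So a_10 = 12556535.

12556535


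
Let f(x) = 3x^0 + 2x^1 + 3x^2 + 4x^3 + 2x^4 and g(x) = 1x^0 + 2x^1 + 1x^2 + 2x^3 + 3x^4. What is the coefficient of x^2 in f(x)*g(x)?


Cauchy product at x^2:
3*1 + 2*2 + 3*1
= 10

10


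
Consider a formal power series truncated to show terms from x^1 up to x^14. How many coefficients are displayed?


From x^1 to x^14 inclusive, the count is 14 - 1 + 1 = 14.

14


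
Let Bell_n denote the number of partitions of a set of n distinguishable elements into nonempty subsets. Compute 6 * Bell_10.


Bell_10 can be computed from the Bell triangle or from Dobinski's identity Bell_n = (1/e) * sum_{k>=0} k^n / k!.
Computing Bell_10 = 115975.
Then 6 * 115975 = 695850.

695850


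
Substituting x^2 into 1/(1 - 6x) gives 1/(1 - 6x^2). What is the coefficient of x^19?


Since 1/(1 - 6x^2) only has even powers of x,
the coefficient of x^19 (odd) is 0.

0


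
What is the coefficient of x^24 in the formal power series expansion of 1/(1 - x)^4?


The negative binomial / multiset identity is
1/(1 - x)^r = sum_{k>=0} C(k + r - 1, r - 1) x^k.
Here r = 4 and k = 24, so the coefficient is
C(24 + 3, 3) = C(27, 3)
= 2925

2925


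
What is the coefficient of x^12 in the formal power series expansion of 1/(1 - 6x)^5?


The general identity 1/(1 - c x)^r = sum_{k>=0} c^k C(k + r - 1, r - 1) x^k follows by substituting y = c x into 1/(1 - y)^r = sum_{k>=0} C(k + r - 1, r - 1) y^k.
For c = 6, r = 5, k = 12:
6^12 * C(16, 4) = 2176782336 * 1820 = 3961743851520.

3961743851520


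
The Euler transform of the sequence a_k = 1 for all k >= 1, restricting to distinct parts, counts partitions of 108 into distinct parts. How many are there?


Partitions of 108 into distinct parts can be computed via generating function.
Product (1+x)(1+x^2)(1+x^3)...
The coefficient of x^108 = 855906

855906


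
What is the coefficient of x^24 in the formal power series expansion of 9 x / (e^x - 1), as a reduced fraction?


The exponential generating function for Bernoulli numbers is
x / (e^x - 1) = sum_{k>=0} B_k x^k / k!.
So the coefficient of x^24 in 9 x / (e^x - 1) is 9 B_24 / 24!.
Computing: B_24 = -236364091/2730, 24! = 620448401733239439360000, giving
9 * -236364091/2730 / 620448401733239439360000 = -236364091/188202681859082629939200000.

-236364091/188202681859082629939200000


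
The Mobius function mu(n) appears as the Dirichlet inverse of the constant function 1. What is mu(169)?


169 has a squared prime factor, so mu(169) = 0.
Factorization reveals a repeated prime.

0


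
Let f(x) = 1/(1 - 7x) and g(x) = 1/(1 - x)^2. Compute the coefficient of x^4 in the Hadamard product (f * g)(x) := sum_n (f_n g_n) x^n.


f has coefficients f_k = 7^k. For g = 1/(1 - x)^2 the coefficient is g_k = C(k + 1, 1) = k + 1. The Hadamard coefficient is (f * g)_k = 7^k * (k + 1).
For k = 4: 7^4 * 5 = 2401 * 5 = 12005.

12005


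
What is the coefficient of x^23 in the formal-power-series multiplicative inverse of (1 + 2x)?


The inverse is 1/(1 + 2x). Apply the geometric identity 1/(1 - y) = sum_{k>=0} y^k with y = -2x:
1/(1 + 2x) = sum_{k>=0} (-2)^k x^k.
So the coefficient of x^23 is (-2)^23 = -8388608.

-8388608


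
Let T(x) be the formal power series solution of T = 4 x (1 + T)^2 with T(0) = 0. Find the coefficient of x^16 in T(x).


Apply the Lagrange inversion formula: if T = 4 x * phi(T) with phi(t) = (1 + t)^2, then [x^n] T = 4^n * (1/n) [t^(n-1)] phi(t)^n = 4^n * (1/n) [t^(n-1)] (1 + t)^(2n) = 4^n * (1/n) C(2n, n-1).
Using the identity C(2n, n-1) = C(2n, n) * n / (n+1), the unscaled factor equals C(2n, n) / (n+1) = C_n, the n-th Catalan number.
For n = 16: C_16 = C(32, 16) / 17 = 601080390/17 = 35357670.
With the 4^16 = 4294967296 factor, the coefficient is 4294967296 * 35357670 = 151860036312760320.

151860036312760320


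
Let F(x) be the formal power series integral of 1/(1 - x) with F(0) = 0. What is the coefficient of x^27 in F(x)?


1/(1 - x) = sum_{k>=0} x^k. Integrating termwise and using F(0) = 0 gives
F(x) = sum_{k>=0} x^(k+1) / (k+1) = sum_{m>=1} x^m / m = -ln(1 - x).
So the coefficient of x^27 is 1/27 = 1/27.

1/27


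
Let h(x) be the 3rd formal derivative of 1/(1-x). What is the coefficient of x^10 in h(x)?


Differentiating 3 times: d^3/dx^3 [1/(1-x)] = 3!/(1-x)^4.
The expansion 1/(1-x)^4 = sum_{k>=0} C(k+3, 3) x^k, so the coefficient of x^n in 3!/(1-x)^4 is 3! * C(n+3, 3).
For n = 10: 6 * C(13, 3) = 6 * 286 = 1716

1716
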